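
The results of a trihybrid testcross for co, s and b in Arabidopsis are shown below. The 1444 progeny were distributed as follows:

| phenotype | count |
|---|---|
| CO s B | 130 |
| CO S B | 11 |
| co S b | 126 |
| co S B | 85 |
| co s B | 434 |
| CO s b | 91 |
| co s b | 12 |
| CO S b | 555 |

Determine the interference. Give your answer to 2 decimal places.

0.40

The two most frequent reciprocal classes, co s B and CO S b, are the parental types, so the F1 was co s B / CO S b.
The two rarest classes, co s b and CO S B, are the double crossovers. Comparing them with the parentals, only the b allele has switched, so b is the middle locus and the order is s – b – co.
s–b: (176 + 23)/1444 = 0.1378; b–co: (256 + 23)/1444 = 0.1932.
Expected DCO frequency = 0.1378 × 0.1932 ≈ 0.02662; observed = 23/1444 ≈ 0.01593.
Coefficient of coincidence = 0.01593/0.02662 ≈ 0.60; interference = 1 − 0.60 = 0.40.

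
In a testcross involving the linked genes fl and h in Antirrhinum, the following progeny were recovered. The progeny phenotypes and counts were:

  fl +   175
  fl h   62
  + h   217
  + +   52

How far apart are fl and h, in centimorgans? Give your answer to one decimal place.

22.5 centimorgans

The two most frequent classes, + h (217) and fl + (175), are the parental types, so the F1 was + h / fl +.
The recombinant classes are + + and fl h: 52 + 62 = 114.
Recombination frequency = 114/506 = 0.2253 ≈ 22.5%, i.e. 22.5 centimorgans.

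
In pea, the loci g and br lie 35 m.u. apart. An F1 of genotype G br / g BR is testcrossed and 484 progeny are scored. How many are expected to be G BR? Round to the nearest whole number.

85

A map distance of 35 m.u. corresponds to a recombination frequency of 0.350.
The F1 is G br / g BR, so G BR is a recombinant gamete class with expected frequency r/2 = 0.350/2 = 0.1750.
Expected number = 0.1750 × 484 = 84.70 ≈ 85.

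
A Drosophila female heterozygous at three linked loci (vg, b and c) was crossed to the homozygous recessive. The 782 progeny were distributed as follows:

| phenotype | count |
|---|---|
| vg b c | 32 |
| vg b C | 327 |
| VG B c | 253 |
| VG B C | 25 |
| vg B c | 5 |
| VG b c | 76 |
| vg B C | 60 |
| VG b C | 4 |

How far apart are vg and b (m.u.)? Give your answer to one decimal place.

18.5 m.u.

The two most frequent reciprocal classes, VG B c and vg b C, are the parental types, so the F1 was VG B c / vg b C.
The two rarest classes, vg B c and VG b C, are the double crossovers. Comparing them with the parentals, only the vg allele has switched, so vg is the middle locus and the order is b – vg – c.
Crossovers in the b–vg interval produce the single-crossover classes VG b c and vg B C (76 + 60 = 136) plus the double crossovers (9).
RF(b–vg) = (136 + 9) / 782 = 145/782 = 0.1854 → 18.5 m.u.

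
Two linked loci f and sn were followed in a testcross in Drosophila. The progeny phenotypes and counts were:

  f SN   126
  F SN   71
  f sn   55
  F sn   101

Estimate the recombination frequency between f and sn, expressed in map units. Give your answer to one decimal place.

35.7 map units

The two most frequent classes, F sn (101) and f SN (126), are the parental types, so the F1 was F sn / f SN.
The recombinant classes are F SN and f sn: 71 + 55 = 126.
Recombination frequency = 126/353 = 0.3569 ≈ 35.7%, i.e. 35.7 map units.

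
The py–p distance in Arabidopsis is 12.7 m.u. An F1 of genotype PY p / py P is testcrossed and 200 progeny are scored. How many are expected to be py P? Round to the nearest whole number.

A map distance of 12.7 m.u. corresponds to a recombination frequency of 0.127.
The F1 is PY p / py P, so py P is a parental gamete class with expected frequency (1 − r)/2 = 0.873/2 = 0.4365.
Expected number = 0.4365 × 200 = 87.30 ≈ 87.

87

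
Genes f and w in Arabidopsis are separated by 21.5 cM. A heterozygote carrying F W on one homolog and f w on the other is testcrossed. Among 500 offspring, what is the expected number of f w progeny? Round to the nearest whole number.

196

A map distance of 21.5 cM corresponds to a recombination frequency of 0.215.
The F1 is F W / f w, so f w is a parental gamete class with expected frequency (1 − r)/2 = 0.785/2 = 0.3925.
Expected number = 0.3925 × 500 = 196.25 ≈ 196.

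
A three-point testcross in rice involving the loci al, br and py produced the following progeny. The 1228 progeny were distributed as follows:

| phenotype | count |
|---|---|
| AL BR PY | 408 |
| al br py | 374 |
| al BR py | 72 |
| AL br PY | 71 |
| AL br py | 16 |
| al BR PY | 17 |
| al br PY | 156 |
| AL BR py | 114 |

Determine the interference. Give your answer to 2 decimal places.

The two most frequent reciprocal classes, AL BR PY and al br py, are the parental types, so the F1 was AL BR PY / al br py.
The two rarest classes, al BR PY and AL br py, are the double crossovers. Comparing them with the parentals, only the al allele has switched, so al is the middle locus and the order is br – al – py.
br–al: (143 + 33)/1228 = 0.1433; al–py: (270 + 33)/1228 = 0.2467.
Expected DCO frequency = 0.1433 × 0.2467 ≈ 0.03535; observed = 33/1228 ≈ 0.02687.
Coefficient of coincidence = 0.02687/0.03535 ≈ 0.76; interference = 1 − 0.76 = 0.24.

0.24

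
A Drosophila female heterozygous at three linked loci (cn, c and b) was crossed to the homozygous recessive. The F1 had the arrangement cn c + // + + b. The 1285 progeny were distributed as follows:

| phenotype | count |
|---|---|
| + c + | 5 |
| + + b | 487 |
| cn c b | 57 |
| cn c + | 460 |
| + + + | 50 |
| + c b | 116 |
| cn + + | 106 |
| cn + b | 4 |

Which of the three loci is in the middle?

cn

The two rarest classes, + c + and cn + b, are the double crossovers. Comparing them with the parentals, only the cn allele has switched, so cn is the middle locus and the order is c – cn – b.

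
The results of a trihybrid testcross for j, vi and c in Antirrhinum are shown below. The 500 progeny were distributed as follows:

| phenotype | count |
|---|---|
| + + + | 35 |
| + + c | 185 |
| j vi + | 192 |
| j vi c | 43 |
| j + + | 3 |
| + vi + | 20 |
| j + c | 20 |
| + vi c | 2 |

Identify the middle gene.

vi

The two most frequent reciprocal classes, j vi + and + + c, are the parental types, so the F1 was j vi + / + + c.
The two rarest classes, j + + and + vi c, are the double crossovers. Comparing them with the parentals, only the vi allele has switched, so vi is the middle locus and the order is c – vi – j.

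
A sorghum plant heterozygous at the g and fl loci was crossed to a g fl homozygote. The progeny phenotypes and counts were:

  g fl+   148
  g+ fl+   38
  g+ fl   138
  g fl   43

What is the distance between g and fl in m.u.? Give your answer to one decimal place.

22.1 m.u.

The two most frequent classes, g+ fl (138) and g fl+ (148), are the parental types, so the F1 was g+ fl / g fl+.
The recombinant classes are g+ fl+ and g fl: 38 + 43 = 81.
Recombination frequency = 81/367 = 0.2207 ≈ 22.1%, i.e. 22.1 m.u.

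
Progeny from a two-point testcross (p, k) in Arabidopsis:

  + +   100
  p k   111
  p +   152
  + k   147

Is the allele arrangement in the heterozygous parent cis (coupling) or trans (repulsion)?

The two most frequent classes are + k (147) and p + (152); these are the parental (non-recombinant) types.
So the F1 carried + k on one chromosome and p + on the other — the recessive alleles are on opposite chromosomes (trans / repulsion).

trans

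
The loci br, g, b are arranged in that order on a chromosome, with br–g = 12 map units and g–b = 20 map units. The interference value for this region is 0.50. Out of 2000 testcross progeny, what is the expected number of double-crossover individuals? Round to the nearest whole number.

Map distances give recombination frequencies of 0.120 and 0.200 for the two intervals.
With interference 0.50 (so coincidence = 0.50), expected double-crossover frequency = 0.120 × 0.200 × 0.50 = 0.01200.
Expected number = 0.01200 × 2000 = 24.00 ≈ 24.

24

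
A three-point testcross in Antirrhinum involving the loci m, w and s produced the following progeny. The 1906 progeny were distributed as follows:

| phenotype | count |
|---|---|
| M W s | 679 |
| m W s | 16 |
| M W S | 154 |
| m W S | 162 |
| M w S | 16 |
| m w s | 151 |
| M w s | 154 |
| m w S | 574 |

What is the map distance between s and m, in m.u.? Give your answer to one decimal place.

The two most frequent reciprocal classes, M W s and m w S, are the parental types, so the F1 was M W s / m w S.
The two rarest classes, m W s and M w S, are the double crossovers. Comparing them with the parentals, only the m allele has switched, so m is the middle locus and the order is s – m – w.
Crossovers in the s–m interval produce the single-crossover classes M W S and m w s (154 + 151 = 305) plus the double crossovers (32).
RF(s–m) = (305 + 32) / 1906 = 337/1906 = 0.1768 → 17.7 m.u.

17.7 m.u.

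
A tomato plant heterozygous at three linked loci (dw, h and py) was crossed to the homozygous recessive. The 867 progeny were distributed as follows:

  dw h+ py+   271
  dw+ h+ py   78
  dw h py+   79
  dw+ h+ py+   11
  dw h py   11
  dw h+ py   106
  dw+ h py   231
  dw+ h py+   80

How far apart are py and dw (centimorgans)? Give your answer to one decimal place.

The two most frequent reciprocal classes, dw+ h py and dw h+ py+, are the parental types, so the F1 was dw+ h py / dw h+ py+.
The two rarest classes, dw h py and dw+ h+ py+, are the double crossovers. Comparing them with the parentals, only the dw allele has switched, so dw is the middle locus and the order is h – dw – py.
Crossovers in the dw–py interval produce the single-crossover classes dw+ h py+ and dw h+ py (80 + 106 = 186) plus the double crossovers (22).
RF(dw–py) = (186 + 22) / 867 = 208/867 = 0.2399 → 24.0 centimorgans.

24.0 centimorgans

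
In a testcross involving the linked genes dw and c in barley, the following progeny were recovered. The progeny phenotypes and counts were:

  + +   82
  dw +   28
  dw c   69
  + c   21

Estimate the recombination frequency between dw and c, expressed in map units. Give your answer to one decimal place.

The two most frequent classes, + + (82) and dw c (69), are the parental types, so the F1 was + + / dw c.
The recombinant classes are + c and dw +: 21 + 28 = 49.
Recombination frequency = 49/200 = 0.2450 ≈ 24.5%, i.e. 24.5 map units.

24.5 map units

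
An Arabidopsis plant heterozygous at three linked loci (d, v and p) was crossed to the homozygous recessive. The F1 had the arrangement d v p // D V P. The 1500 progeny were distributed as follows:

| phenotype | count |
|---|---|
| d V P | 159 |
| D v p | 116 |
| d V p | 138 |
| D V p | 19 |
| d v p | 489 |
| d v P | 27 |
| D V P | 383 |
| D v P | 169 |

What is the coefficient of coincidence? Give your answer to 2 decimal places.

The two rarest classes, d v P and D V p, are the double crossovers. Comparing them with the parentals, only the p allele has switched, so p is the middle locus and the order is d – p – v.
d–p: (275 + 46)/1500 = 0.2140; p–v: (307 + 46)/1500 = 0.2353.
Expected DCO frequency = 0.2140 × 0.2353 ≈ 0.05035; observed = 46/1500 ≈ 0.03067.
Coefficient of coincidence = 0.03067/0.05035 ≈ 0.61.

0.61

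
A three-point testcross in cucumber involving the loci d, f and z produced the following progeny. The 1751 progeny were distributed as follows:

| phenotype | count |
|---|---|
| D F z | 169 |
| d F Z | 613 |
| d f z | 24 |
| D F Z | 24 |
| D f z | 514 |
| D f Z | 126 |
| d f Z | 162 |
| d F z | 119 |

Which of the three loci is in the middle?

The two most frequent reciprocal classes, d F Z and D f z, are the parental types, so the F1 was d F Z / D f z.
The two rarest classes, D F Z and d f z, are the double crossovers. Comparing them with the parentals, only the d allele has switched, so d is the middle locus and the order is f – d – z.

d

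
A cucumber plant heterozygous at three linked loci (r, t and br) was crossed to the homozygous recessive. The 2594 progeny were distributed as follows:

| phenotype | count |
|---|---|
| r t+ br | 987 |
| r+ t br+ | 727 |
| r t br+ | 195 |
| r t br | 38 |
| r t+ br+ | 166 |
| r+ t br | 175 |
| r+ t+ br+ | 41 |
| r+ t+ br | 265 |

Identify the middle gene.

The two most frequent reciprocal classes, r+ t br+ and r t+ br, are the parental types, so the F1 was r+ t br+ / r t+ br.
The two rarest classes, r+ t+ br+ and r t br, are the double crossovers. Comparing them with the parentals, only the t allele has switched, so t is the middle locus and the order is r – t – br.

t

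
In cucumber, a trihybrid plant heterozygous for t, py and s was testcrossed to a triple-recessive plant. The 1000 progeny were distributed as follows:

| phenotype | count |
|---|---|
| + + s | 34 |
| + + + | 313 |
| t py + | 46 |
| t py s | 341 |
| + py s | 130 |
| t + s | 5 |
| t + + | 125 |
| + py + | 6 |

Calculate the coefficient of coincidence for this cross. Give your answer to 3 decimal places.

The two most frequent reciprocal classes, + + + and t py s, are the parental types, so the F1 was + + + / t py s.
The two rarest classes, + py + and t + s, are the double crossovers. Comparing them with the parentals, only the py allele has switched, so py is the middle locus and the order is s – py – t.
s–py: (80 + 11)/1000 = 0.0910; py–t: (255 + 11)/1000 = 0.2660.
Expected DCO frequency = 0.0910 × 0.2660 ≈ 0.02421; observed = 11/1000 ≈ 0.01100.
Coefficient of coincidence = 0.01100/0.02421 ≈ 0.454.

0.454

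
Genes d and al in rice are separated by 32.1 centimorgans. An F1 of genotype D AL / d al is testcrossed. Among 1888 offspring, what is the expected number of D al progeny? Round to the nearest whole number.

303

A map distance of 32.1 centimorgans corresponds to a recombination frequency of 0.321.
The F1 is D AL / d al, so D al is a recombinant gamete class with expected frequency r/2 = 0.321/2 = 0.1605.
Expected number = 0.1605 × 1888 = 303.02 ≈ 303.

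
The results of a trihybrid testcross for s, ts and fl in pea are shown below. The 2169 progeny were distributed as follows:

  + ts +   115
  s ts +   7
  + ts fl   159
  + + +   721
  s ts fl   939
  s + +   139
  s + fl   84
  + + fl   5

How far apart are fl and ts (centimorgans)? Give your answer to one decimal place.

The two most frequent reciprocal classes, s ts fl and + + +, are the parental types, so the F1 was s ts fl / + + +.
The two rarest classes, s ts + and + + fl, are the double crossovers. Comparing them with the parentals, only the fl allele has switched, so fl is the middle locus and the order is ts – fl – s.
Crossovers in the ts–fl interval produce the single-crossover classes s + fl and + ts + (84 + 115 = 199) plus the double crossovers (12).
RF(ts–fl) = (199 + 12) / 2169 = 211/2169 = 0.0973 → 9.7 centimorgans.

9.7 centimorgans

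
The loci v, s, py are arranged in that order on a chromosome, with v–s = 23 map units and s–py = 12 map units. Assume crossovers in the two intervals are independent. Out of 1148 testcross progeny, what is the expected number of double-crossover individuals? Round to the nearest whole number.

Map distances give recombination frequencies of 0.230 and 0.120 for the two intervals.
With no interference, expected double-crossover frequency = 0.230 × 0.120 = 0.02760.
Expected number = 0.02760 × 1148 = 31.68 ≈ 32.

32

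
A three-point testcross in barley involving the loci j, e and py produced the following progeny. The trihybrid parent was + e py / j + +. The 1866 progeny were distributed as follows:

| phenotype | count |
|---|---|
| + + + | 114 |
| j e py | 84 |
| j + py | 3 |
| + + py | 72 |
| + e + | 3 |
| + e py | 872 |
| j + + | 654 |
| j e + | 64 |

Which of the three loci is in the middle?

The two rarest classes, + e + and j + py, are the double crossovers. Comparing them with the parentals, only the py allele has switched, so py is the middle locus and the order is j – py – e.

py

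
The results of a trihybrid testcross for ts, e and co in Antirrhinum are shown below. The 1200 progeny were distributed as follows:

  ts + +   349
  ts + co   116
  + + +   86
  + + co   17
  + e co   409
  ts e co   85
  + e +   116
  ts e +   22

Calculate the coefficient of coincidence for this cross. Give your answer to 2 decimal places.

The two most frequent reciprocal classes, ts + + and + e co, are the parental types, so the F1 was ts + + / + e co.
The two rarest classes, ts e + and + + co, are the double crossovers. Comparing them with the parentals, only the e allele has switched, so e is the middle locus and the order is co – e – ts.
co–e: (232 + 39)/1200 = 0.2258; e–ts: (171 + 39)/1200 = 0.1750.
Expected DCO frequency = 0.2258 × 0.1750 ≈ 0.03951; observed = 39/1200 ≈ 0.03250.
Coefficient of coincidence = 0.03250/0.03951 ≈ 0.82.

0.82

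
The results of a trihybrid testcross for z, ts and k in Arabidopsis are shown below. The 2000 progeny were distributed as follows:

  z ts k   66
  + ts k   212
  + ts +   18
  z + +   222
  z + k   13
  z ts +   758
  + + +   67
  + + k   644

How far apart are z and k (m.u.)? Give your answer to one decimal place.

The two most frequent reciprocal classes, z ts + and + + k, are the parental types, so the F1 was z ts + / + + k.
The two rarest classes, + ts + and z + k, are the double crossovers. Comparing them with the parentals, only the z allele has switched, so z is the middle locus and the order is ts – z – k.
Crossovers in the z–k interval produce the single-crossover classes z ts k and + + + (66 + 67 = 133) plus the double crossovers (31).
RF(z–k) = (133 + 31) / 2000 = 164/2000 = 0.0820 → 8.2 m.u.

8.2 m.u.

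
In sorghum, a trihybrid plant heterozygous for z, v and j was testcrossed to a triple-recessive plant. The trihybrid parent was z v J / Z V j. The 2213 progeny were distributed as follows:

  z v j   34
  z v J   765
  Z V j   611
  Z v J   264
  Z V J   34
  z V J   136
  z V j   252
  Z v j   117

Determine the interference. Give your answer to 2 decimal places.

0.20

The two rarest classes, z v j and Z V J, are the double crossovers. Comparing them with the parentals, only the j allele has switched, so j is the middle locus and the order is v – j – z.
v–j: (253 + 68)/2213 = 0.1451; j–z: (516 + 68)/2213 = 0.2639.
Expected DCO frequency = 0.1451 × 0.2639 ≈ 0.03829; observed = 68/2213 ≈ 0.03073.
Coefficient of coincidence = 0.03073/0.03829 ≈ 0.80; interference = 1 − 0.80 = 0.20.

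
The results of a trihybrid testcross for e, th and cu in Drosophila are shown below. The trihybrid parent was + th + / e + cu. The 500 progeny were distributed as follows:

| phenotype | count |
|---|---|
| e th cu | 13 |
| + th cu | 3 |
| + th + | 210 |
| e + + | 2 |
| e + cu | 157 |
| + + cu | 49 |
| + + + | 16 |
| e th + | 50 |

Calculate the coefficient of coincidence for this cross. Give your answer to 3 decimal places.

The two rarest classes, + th cu and e + +, are the double crossovers. Comparing them with the parentals, only the cu allele has switched, so cu is the middle locus and the order is th – cu – e.
th–cu: (29 + 5)/500 = 0.0680; cu–e: (99 + 5)/500 = 0.2080.
Expected DCO frequency = 0.0680 × 0.2080 ≈ 0.01414; observed = 5/500 ≈ 0.01000.
Coefficient of coincidence = 0.01000/0.01414 ≈ 0.707.

0.707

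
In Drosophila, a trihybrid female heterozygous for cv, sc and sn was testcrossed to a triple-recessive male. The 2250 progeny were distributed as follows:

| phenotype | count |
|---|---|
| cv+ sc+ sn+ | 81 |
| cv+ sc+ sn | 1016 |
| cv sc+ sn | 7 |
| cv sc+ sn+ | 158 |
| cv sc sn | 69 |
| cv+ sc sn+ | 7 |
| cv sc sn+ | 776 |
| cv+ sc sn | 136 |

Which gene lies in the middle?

cv

The two most frequent reciprocal classes, cv sc sn+ and cv+ sc+ sn, are the parental types, so the F1 was cv sc sn+ / cv+ sc+ sn.
The two rarest classes, cv+ sc sn+ and cv sc+ sn, are the double crossovers. Comparing them with the parentals, only the cv allele has switched, so cv is the middle locus and the order is sc – cv – sn.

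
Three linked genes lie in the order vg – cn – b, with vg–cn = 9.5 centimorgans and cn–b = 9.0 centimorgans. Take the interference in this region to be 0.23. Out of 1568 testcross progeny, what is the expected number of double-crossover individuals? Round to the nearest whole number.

Map distances give recombination frequencies of 0.095 and 0.090 for the two intervals.
With interference 0.23 (so coincidence = 0.77), expected double-crossover frequency = 0.095 × 0.090 × 0.77 = 0.00658.
Expected number = 0.00658 × 1568 = 10.32 ≈ 10.

10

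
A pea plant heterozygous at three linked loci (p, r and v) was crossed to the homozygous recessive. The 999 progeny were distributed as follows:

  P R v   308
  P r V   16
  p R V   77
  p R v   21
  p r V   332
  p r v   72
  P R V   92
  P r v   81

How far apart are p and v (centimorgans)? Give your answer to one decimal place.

20.1 centimorgans

The two most frequent reciprocal classes, p r V and P R v, are the parental types, so the F1 was p r V / P R v.
The two rarest classes, P r V and p R v, are the double crossovers. Comparing them with the parentals, only the p allele has switched, so p is the middle locus and the order is v – p – r.
Crossovers in the v–p interval produce the single-crossover classes p r v and P R V (72 + 92 = 164) plus the double crossovers (37).
RF(v–p) = (164 + 37) / 999 = 201/999 = 0.2012 → 20.1 centimorgans.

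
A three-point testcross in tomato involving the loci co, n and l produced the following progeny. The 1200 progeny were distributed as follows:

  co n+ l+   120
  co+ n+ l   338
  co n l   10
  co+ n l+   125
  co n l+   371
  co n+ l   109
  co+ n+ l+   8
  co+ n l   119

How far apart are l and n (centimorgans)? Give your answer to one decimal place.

21.4 centimorgans

The two most frequent reciprocal classes, co n l+ and co+ n+ l, are the parental types, so the F1 was co n l+ / co+ n+ l.
The two rarest classes, co n l and co+ n+ l+, are the double crossovers. Comparing them with the parentals, only the l allele has switched, so l is the middle locus and the order is co – l – n.
Crossovers in the l–n interval produce the single-crossover classes co n+ l+ and co+ n l (120 + 119 = 239) plus the double crossovers (18).
RF(l–n) = (239 + 18) / 1200 = 257/1200 = 0.2142 → 21.4 centimorgans.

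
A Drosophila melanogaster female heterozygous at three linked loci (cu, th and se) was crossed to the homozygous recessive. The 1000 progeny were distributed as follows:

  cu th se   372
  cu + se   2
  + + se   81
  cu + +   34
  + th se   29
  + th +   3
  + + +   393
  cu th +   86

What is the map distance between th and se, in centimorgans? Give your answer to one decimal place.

17.2 centimorgans

The two most frequent reciprocal classes, cu th se and + + +, are the parental types, so the F1 was cu th se / + + +.
The two rarest classes, cu + se and + th +, are the double crossovers. Comparing them with the parentals, only the th allele has switched, so th is the middle locus and the order is cu – th – se.
Crossovers in the th–se interval produce the single-crossover classes cu th + and + + se (86 + 81 = 167) plus the double crossovers (5).
RF(th–se) = (167 + 5) / 1000 = 172/1000 = 0.1720 → 17.2 centimorgans.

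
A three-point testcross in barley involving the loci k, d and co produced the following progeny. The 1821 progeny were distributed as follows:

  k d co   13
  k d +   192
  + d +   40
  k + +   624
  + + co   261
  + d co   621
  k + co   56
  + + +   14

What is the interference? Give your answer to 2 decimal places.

The two most frequent reciprocal classes, k + + and + d co, are the parental types, so the F1 was k + + / + d co.
The two rarest classes, + + + and k d co, are the double crossovers. Comparing them with the parentals, only the k allele has switched, so k is the middle locus and the order is co – k – d.
co–k: (96 + 27)/1821 = 0.0675; k–d: (453 + 27)/1821 = 0.2636.
Expected DCO frequency = 0.0675 × 0.2636 ≈ 0.01779; observed = 27/1821 ≈ 0.01483.
Coefficient of coincidence = 0.01483/0.01779 ≈ 0.83; interference = 1 − 0.83 = 0.17.

0.17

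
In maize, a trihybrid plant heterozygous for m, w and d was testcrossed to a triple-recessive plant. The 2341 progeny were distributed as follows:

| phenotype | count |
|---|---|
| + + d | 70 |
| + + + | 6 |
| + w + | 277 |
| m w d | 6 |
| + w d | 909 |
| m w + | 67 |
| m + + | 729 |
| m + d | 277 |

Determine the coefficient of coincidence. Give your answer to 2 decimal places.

0.33

The two most frequent reciprocal classes, m + + and + w d, are the parental types, so the F1 was m + + / + w d.
The two rarest classes, + + + and m w d, are the double crossovers. Comparing them with the parentals, only the m allele has switched, so m is the middle locus and the order is d – m – w.
d–m: (554 + 12)/2341 = 0.2418; m–w: (137 + 12)/2341 = 0.0636.
Expected DCO frequency = 0.2418 × 0.0636 ≈ 0.01538; observed = 12/2341 ≈ 0.00513.
Coefficient of coincidence = 0.00513/0.01538 ≈ 0.33.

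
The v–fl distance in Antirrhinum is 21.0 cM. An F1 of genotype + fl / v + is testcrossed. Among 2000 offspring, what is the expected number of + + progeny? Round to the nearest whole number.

210

A map distance of 21.0 cM corresponds to a recombination frequency of 0.210.
The F1 is + fl / v +, so + + is a recombinant gamete class with expected frequency r/2 = 0.210/2 = 0.1050.
Expected number = 0.1050 × 2000 = 210.00 ≈ 210.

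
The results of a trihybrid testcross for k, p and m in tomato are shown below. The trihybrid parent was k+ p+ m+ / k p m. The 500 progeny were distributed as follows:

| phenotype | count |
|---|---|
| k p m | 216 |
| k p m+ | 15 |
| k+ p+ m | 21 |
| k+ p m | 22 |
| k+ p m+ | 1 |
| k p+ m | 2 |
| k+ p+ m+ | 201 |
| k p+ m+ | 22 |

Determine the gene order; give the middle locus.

p

The two rarest classes, k+ p m+ and k p+ m, are the double crossovers. Comparing them with the parentals, only the p allele has switched, so p is the middle locus and the order is k – p – m.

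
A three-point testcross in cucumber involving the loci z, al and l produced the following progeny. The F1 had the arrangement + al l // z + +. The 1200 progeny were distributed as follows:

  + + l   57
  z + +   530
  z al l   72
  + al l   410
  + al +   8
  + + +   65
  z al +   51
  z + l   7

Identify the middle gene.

The two rarest classes, + al + and z + l, are the double crossovers. Comparing them with the parentals, only the l allele has switched, so l is the middle locus and the order is z – l – al.

l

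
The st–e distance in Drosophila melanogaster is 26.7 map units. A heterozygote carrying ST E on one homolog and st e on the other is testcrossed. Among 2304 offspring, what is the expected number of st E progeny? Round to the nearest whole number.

308

A map distance of 26.7 map units corresponds to a recombination frequency of 0.267.
The F1 is ST E / st e, so st E is a recombinant gamete class with expected frequency r/2 = 0.267/2 = 0.1335.
Expected number = 0.1335 × 2304 = 307.58 ≈ 308.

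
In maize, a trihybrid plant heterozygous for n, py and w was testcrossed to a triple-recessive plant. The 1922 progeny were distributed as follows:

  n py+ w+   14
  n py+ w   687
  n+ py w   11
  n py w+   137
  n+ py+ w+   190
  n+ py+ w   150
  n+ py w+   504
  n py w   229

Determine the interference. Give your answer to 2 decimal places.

The two most frequent reciprocal classes, n+ py w+ and n py+ w, are the parental types, so the F1 was n+ py w+ / n py+ w.
The two rarest classes, n+ py w and n py+ w+, are the double crossovers. Comparing them with the parentals, only the w allele has switched, so w is the middle locus and the order is n – w – py.
n–w: (287 + 25)/1922 = 0.1623; w–py: (419 + 25)/1922 = 0.2310.
Expected DCO frequency = 0.1623 × 0.2310 ≈ 0.03749; observed = 25/1922 ≈ 0.01301.
Coefficient of coincidence = 0.01301/0.03749 ≈ 0.35; interference = 1 − 0.35 = 0.65.

0.65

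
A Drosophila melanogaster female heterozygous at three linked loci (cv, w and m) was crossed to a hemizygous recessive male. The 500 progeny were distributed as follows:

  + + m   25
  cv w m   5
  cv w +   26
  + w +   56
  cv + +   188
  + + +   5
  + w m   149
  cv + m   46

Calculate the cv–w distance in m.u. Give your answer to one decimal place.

12.2 m.u.

The two most frequent reciprocal classes, + w m and cv + +, are the parental types, so the F1 was + w m / cv + +.
The two rarest classes, cv w m and + + +, are the double crossovers. Comparing them with the parentals, only the cv allele has switched, so cv is the middle locus and the order is w – cv – m.
Crossovers in the w–cv interval produce the single-crossover classes + + m and cv w + (25 + 26 = 51) plus the double crossovers (10).
RF(w–cv) = (51 + 10) / 500 = 61/500 = 0.1220 → 12.2 m.u.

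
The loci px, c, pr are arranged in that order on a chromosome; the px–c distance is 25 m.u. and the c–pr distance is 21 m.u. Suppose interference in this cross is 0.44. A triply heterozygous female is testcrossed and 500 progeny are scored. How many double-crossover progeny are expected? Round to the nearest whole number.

15

Map distances give recombination frequencies of 0.250 and 0.210 for the two intervals.
With interference 0.44 (so coincidence = 0.56), expected double-crossover frequency = 0.250 × 0.210 × 0.56 = 0.02940.
Expected number = 0.02940 × 500 = 14.70 ≈ 15.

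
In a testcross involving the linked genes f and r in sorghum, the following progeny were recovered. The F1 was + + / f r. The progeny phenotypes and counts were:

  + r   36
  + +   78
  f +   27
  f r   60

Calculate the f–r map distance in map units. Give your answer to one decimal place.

The recombinant classes are + r and f +: 36 + 27 = 63.
Recombination frequency = 63/201 = 0.3134 ≈ 31.3%, i.e. 31.3 map units.

31.3 map units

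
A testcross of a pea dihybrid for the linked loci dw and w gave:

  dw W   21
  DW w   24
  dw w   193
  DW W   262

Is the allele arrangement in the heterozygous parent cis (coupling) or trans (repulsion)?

cis

The two most frequent classes are DW W (262) and dw w (193); these are the parental (non-recombinant) types.
So the F1 carried DW W on one chromosome and dw w on the other — the recessive alleles are on the same chromosome (cis / coupling).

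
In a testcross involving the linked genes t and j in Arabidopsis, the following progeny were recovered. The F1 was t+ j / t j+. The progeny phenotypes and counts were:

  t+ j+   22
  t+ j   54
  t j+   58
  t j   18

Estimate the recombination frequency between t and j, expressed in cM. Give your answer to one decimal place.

The recombinant classes are t+ j+ and t j: 22 + 18 = 40.
Recombination frequency = 40/152 = 0.2632 ≈ 26.3%, i.e. 26.3 cM.

26.3 cM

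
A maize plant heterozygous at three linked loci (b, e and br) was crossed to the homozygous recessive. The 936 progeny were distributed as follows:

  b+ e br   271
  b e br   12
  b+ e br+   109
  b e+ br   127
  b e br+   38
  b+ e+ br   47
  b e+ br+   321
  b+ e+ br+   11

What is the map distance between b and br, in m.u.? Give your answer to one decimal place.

The two most frequent reciprocal classes, b e+ br+ and b+ e br, are the parental types, so the F1 was b e+ br+ / b+ e br.
The two rarest classes, b+ e+ br+ and b e br, are the double crossovers. Comparing them with the parentals, only the b allele has switched, so b is the middle locus and the order is e – b – br.
Crossovers in the b–br interval produce the single-crossover classes b e+ br and b+ e br+ (127 + 109 = 236) plus the double crossovers (23).
RF(b–br) = (236 + 23) / 936 = 259/936 = 0.2767 → 27.7 m.u.

27.7 m.u.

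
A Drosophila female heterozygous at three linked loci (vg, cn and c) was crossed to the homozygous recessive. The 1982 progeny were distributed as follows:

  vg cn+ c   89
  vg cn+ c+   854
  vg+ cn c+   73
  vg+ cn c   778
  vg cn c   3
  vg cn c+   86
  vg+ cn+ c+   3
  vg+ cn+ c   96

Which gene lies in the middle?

vg

The two most frequent reciprocal classes, vg cn+ c+ and vg+ cn c, are the parental types, so the F1 was vg cn+ c+ / vg+ cn c.
The two rarest classes, vg+ cn+ c+ and vg cn c, are the double crossovers. Comparing them with the parentals, only the vg allele has switched, so vg is the middle locus and the order is c – vg – cn.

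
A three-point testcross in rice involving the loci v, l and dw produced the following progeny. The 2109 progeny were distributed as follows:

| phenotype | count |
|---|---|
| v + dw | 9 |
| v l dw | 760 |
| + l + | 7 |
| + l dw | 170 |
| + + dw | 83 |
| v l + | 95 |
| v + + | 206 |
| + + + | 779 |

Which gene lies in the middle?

l

The two most frequent reciprocal classes, v l dw and + + +, are the parental types, so the F1 was v l dw / + + +.
The two rarest classes, v + dw and + l +, are the double crossovers. Comparing them with the parentals, only the l allele has switched, so l is the middle locus and the order is v – l – dw.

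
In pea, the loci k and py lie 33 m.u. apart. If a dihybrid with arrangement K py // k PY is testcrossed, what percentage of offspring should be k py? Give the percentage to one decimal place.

16.5%

A map distance of 33 m.u. corresponds to a recombination frequency of 0.330.
The F1 is K py / k PY, so k py is a recombinant gamete class with expected frequency r/2 = 0.330/2 = 0.1650.
That is 0.1650 = 16.5% of the progeny.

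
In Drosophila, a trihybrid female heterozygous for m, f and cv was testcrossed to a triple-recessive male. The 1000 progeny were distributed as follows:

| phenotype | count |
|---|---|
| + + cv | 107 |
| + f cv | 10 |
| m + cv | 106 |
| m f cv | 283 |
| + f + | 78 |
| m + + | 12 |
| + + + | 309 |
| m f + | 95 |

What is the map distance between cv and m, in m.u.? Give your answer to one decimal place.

22.4 m.u.

The two most frequent reciprocal classes, + + + and m f cv, are the parental types, so the F1 was + + + / m f cv.
The two rarest classes, m + + and + f cv, are the double crossovers. Comparing them with the parentals, only the m allele has switched, so m is the middle locus and the order is f – m – cv.
Crossovers in the m–cv interval produce the single-crossover classes + + cv and m f + (107 + 95 = 202) plus the double crossovers (22).
RF(m–cv) = (202 + 22) / 1000 = 224/1000 = 0.2240 → 22.4 m.u.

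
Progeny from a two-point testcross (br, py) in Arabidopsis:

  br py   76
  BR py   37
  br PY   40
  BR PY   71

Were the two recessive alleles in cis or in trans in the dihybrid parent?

cis

The two most frequent classes are BR PY (71) and br py (76); these are the parental (non-recombinant) types.
So the F1 carried BR PY on one chromosome and br py on the other — the recessive alleles are on the same chromosome (cis / coupling).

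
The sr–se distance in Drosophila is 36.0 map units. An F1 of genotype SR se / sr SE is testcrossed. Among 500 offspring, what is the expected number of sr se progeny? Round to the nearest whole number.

90

A map distance of 36.0 map units corresponds to a recombination frequency of 0.360.
The F1 is SR se / sr SE, so sr se is a recombinant gamete class with expected frequency r/2 = 0.360/2 = 0.1800.
Expected number = 0.1800 × 500 = 90.00 ≈ 90.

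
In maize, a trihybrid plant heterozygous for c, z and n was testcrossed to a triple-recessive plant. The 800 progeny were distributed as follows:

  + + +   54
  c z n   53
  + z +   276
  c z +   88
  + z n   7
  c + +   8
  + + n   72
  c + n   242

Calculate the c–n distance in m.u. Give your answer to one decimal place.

21.9 m.u.

The two most frequent reciprocal classes, c + n and + z +, are the parental types, so the F1 was c + n / + z +.
The two rarest classes, c + + and + z n, are the double crossovers. Comparing them with the parentals, only the n allele has switched, so n is the middle locus and the order is c – n – z.
Crossovers in the c–n interval produce the single-crossover classes + + n and c z + (72 + 88 = 160) plus the double crossovers (15).
RF(c–n) = (160 + 15) / 800 = 175/800 = 0.2188 → 21.9 m.u.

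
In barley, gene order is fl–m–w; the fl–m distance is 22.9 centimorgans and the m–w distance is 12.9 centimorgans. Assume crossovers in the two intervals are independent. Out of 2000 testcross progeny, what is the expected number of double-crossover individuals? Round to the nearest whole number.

Map distances give recombination frequencies of 0.229 and 0.129 for the two intervals.
With no interference, expected double-crossover frequency = 0.229 × 0.129 = 0.02954.
Expected number = 0.02954 × 2000 = 59.08 ≈ 59.

59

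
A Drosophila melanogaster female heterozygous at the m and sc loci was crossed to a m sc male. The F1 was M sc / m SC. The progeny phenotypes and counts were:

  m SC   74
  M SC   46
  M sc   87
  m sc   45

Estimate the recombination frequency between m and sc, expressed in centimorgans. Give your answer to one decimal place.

The recombinant classes are M SC and m sc: 46 + 45 = 91.
Recombination frequency = 91/252 = 0.3611 ≈ 36.1%, i.e. 36.1 centimorgans.

36.1 centimorgans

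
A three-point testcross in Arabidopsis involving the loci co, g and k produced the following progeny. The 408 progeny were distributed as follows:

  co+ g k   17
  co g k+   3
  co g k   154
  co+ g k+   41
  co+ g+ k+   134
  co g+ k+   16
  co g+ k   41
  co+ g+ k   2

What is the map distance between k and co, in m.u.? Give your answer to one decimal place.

The two most frequent reciprocal classes, co+ g+ k+ and co g k, are the parental types, so the F1 was co+ g+ k+ / co g k.
The two rarest classes, co+ g+ k and co g k+, are the double crossovers. Comparing them with the parentals, only the k allele has switched, so k is the middle locus and the order is co – k – g.
Crossovers in the co–k interval produce the single-crossover classes co g+ k+ and co+ g k (16 + 17 = 33) plus the double crossovers (5).
RF(co–k) = (33 + 5) / 408 = 38/408 = 0.0931 → 9.3 m.u.

9.3 m.u.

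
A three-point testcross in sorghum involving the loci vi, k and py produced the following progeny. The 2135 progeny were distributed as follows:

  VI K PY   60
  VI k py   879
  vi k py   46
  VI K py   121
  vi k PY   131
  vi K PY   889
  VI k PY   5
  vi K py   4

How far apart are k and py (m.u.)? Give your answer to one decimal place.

12.2 m.u.

The two most frequent reciprocal classes, vi K PY and VI k py, are the parental types, so the F1 was vi K PY / VI k py.
The two rarest classes, vi K py and VI k PY, are the double crossovers. Comparing them with the parentals, only the py allele has switched, so py is the middle locus and the order is vi – py – k.
Crossovers in the py–k interval produce the single-crossover classes vi k PY and VI K py (131 + 121 = 252) plus the double crossovers (9).
RF(py–k) = (252 + 9) / 2135 = 261/2135 = 0.1222 → 12.2 m.u.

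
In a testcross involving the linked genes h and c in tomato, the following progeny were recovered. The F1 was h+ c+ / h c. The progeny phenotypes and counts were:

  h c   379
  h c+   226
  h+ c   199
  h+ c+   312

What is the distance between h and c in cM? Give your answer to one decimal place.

The recombinant classes are h+ c and h c+: 199 + 226 = 425.
Recombination frequency = 425/1116 = 0.3808 ≈ 38.1%, i.e. 38.1 cM.

38.1 cM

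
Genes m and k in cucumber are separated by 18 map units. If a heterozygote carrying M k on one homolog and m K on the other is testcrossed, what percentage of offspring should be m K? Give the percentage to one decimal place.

41.0%

A map distance of 18 map units corresponds to a recombination frequency of 0.180.
The F1 is M k / m K, so m K is a parental gamete class with expected frequency (1 − r)/2 = 0.820/2 = 0.4100.
That is 0.4100 = 41.0% of the progeny.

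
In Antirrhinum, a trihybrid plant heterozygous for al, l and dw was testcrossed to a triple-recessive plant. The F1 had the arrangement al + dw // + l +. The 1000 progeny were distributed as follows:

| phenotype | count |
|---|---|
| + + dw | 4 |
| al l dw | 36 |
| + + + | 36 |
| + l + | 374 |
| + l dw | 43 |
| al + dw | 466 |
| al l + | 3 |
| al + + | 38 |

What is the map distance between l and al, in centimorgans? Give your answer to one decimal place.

The two rarest classes, + + dw and al l +, are the double crossovers. Comparing them with the parentals, only the al allele has switched, so al is the middle locus and the order is l – al – dw.
Crossovers in the l–al interval produce the single-crossover classes al l dw and + + + (36 + 36 = 72) plus the double crossovers (7).
RF(l–al) = (72 + 7) / 1000 = 79/1000 = 0.0790 → 7.9 centimorgans.

7.9 centimorgans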